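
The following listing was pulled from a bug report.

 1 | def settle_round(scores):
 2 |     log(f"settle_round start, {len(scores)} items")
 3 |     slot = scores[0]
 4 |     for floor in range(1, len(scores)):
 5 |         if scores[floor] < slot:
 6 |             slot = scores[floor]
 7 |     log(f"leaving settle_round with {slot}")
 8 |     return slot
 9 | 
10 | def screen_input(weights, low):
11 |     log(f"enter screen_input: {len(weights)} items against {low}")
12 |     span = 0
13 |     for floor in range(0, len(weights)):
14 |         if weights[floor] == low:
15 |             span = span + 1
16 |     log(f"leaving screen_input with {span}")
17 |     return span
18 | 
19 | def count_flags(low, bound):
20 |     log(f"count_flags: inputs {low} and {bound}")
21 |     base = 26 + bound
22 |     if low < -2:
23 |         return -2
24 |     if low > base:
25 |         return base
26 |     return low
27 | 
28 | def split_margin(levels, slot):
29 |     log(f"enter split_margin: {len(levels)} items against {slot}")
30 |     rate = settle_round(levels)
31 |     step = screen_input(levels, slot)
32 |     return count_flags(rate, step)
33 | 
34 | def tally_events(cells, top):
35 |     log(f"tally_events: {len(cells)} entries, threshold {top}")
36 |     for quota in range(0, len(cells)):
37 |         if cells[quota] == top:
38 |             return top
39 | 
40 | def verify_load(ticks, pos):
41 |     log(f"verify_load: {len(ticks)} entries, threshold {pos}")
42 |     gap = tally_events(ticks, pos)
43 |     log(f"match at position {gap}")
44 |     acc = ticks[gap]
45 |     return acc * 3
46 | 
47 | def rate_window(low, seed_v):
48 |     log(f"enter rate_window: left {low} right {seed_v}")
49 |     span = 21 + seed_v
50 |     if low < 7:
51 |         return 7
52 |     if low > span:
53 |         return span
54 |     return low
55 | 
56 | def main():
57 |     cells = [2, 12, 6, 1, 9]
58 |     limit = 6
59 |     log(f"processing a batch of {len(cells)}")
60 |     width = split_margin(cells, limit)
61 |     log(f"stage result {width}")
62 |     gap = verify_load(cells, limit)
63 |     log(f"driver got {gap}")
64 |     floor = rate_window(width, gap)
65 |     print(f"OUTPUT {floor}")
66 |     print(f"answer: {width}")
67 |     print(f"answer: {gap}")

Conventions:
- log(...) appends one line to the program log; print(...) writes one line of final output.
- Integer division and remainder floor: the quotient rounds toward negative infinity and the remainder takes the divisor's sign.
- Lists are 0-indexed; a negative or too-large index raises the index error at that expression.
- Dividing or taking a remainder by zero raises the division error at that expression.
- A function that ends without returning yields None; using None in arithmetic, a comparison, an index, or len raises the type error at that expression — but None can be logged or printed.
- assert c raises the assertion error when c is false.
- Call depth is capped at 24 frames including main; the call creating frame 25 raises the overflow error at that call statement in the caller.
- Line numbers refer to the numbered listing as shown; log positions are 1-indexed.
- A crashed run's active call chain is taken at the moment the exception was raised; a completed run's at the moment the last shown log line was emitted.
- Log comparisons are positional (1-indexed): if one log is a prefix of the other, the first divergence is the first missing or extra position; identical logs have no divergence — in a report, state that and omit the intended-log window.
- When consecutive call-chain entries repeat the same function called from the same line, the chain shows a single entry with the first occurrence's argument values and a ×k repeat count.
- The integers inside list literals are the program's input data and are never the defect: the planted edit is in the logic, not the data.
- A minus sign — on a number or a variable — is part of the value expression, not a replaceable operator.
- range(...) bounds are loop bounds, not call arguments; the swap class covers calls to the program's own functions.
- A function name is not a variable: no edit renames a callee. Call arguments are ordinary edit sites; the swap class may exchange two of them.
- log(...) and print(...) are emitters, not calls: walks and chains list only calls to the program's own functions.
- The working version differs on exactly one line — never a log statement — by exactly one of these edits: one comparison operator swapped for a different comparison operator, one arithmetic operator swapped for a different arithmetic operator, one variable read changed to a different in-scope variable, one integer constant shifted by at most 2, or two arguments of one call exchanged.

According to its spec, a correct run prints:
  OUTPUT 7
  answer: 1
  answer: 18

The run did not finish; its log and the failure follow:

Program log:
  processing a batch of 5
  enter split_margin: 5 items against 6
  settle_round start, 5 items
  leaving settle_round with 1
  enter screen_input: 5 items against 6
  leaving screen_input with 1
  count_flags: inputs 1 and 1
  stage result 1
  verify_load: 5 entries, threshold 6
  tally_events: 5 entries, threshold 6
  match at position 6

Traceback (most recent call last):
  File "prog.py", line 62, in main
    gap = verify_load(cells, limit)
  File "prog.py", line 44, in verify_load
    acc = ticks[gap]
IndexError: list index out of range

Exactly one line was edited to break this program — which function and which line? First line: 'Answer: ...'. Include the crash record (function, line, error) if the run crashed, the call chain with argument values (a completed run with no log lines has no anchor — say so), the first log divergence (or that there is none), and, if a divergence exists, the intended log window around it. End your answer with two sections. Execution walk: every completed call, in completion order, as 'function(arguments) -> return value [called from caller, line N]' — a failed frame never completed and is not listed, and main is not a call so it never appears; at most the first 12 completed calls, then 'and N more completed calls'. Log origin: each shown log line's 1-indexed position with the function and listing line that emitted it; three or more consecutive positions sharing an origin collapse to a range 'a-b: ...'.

Answer: the defect is in tally_events at line 38.
Core observation: Position 11 is the first bad log line: 'match at position 6' should read 'match at position 2'.
Crash: verify_load, line 44, IndexError.
Call chain: main -> verify_load([2, 12, 6, 1, 9], 6) (called at line 62).
First divergence: at position 11 the run shows 'match at position 6' where the working version logs 'match at position 2'.
Intended log window:
  9: verify_load: 5 entries, threshold 6
  10: tally_events: 5 entries, threshold 6
  11: match at position 2
  12: driver got 18
Execution walk:
  settle_round([2, 12, 6, 1, 9]) -> 1  [called from split_margin, line 30]
  screen_input([2, 12, 6, 1, 9], 6) -> 1  [called from split_margin, line 31]
  count_flags(1, 1) -> 1  [called from split_margin, line 32]
  split_margin([2, 12, 6, 1, 9], 6) -> 1  [called from main, line 60]
  tally_events([2, 12, 6, 1, 9], 6) -> 6  [called from verify_load, line 42]
Log origins:
  1: emitted by main (line 59)
  2: emitted by split_margin (line 29)
  3: emitted by settle_round (line 2)
  4: emitted by settle_round (line 7)
  5: emitted by screen_input (line 11)
  6: emitted by screen_input (line 16)
  7: emitted by count_flags (line 20)
  8: emitted by main (line 61)
  9: emitted by verify_load (line 41)
  10: emitted by tally_events (line 35)
  11: emitted by verify_load (line 43)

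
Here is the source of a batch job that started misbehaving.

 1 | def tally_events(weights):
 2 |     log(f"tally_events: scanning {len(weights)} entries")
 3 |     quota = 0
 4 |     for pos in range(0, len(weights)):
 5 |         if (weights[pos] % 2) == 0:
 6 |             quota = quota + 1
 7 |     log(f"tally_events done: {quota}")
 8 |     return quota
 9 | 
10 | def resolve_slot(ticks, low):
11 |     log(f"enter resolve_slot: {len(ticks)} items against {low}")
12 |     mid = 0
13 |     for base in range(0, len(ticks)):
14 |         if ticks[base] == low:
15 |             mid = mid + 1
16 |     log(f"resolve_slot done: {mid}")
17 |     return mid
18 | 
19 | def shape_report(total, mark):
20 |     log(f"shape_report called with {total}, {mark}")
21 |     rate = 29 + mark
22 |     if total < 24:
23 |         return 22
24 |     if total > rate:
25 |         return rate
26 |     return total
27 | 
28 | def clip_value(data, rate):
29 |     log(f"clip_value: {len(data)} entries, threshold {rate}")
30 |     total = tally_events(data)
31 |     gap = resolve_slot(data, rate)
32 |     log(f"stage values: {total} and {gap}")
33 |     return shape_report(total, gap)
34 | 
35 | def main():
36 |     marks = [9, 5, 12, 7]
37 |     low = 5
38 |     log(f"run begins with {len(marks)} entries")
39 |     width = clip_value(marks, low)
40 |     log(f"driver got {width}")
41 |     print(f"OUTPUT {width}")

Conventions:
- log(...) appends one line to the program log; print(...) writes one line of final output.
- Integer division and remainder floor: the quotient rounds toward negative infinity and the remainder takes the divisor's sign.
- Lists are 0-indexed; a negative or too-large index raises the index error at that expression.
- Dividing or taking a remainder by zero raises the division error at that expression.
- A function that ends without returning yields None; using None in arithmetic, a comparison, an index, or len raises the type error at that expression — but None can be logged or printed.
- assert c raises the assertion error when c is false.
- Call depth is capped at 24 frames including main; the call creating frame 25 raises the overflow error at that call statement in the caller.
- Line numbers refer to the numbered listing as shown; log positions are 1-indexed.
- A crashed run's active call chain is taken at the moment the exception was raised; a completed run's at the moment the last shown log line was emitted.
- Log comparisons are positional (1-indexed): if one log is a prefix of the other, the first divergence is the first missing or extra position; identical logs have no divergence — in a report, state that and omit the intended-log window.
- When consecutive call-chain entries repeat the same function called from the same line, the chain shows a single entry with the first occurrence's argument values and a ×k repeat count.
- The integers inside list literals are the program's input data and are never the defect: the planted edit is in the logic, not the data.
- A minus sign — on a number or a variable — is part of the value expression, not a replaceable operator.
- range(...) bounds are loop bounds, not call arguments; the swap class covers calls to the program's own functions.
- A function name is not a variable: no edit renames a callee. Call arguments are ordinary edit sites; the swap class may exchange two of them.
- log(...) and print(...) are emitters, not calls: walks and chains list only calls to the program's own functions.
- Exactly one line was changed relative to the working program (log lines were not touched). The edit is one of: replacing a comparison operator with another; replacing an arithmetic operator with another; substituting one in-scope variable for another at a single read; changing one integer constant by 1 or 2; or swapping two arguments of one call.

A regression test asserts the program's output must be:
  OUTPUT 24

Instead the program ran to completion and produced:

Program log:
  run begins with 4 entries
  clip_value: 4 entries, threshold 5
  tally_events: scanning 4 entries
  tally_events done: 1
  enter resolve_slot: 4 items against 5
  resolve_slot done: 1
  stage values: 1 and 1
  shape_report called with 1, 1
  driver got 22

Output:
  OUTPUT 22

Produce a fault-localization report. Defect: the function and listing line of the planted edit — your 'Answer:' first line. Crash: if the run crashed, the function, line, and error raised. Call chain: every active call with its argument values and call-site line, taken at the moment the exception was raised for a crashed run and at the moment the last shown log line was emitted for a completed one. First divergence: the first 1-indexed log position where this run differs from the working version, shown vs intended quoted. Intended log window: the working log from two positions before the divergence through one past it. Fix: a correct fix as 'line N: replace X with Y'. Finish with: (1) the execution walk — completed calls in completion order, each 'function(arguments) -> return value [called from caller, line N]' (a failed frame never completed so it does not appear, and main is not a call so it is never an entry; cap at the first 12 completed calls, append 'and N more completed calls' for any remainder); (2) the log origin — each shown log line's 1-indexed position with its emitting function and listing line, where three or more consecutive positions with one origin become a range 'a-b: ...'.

Answer: the defect is in shape_report at line 23.
The tell: The earliest visible damage is log position 9 — 'driver got 22' rather than the intended 'driver got 24'.
Call chain: main.
First divergence: position 9 — shown 'driver got 22', intended 'driver got 24'.
Intended log window:
  7: stage values: 1 and 1
  8: shape_report called with 1, 1
  9: driver got 24
Execution walk:
  tally_events([9, 5, 12, 7]) -> 1  [called from clip_value, line 30]
  resolve_slot([9, 5, 12, 7], 5) -> 1  [called from clip_value, line 31]
  shape_report(1, 1) -> 22  [called from clip_value, line 33]
  clip_value([9, 5, 12, 7], 5) -> 22  [called from main, line 39]
Log origins:
  1: emitted by main (line 38)
  2: emitted by clip_value (line 29)
  3: emitted by tally_events (line 2)
  4: emitted by tally_events (line 7)
  5: emitted by resolve_slot (line 11)
  6: emitted by resolve_slot (line 16)
  7: emitted by clip_value (line 32)
  8: emitted by shape_report (line 20)
  9: emitted by main (line 40)
A correct fix: line 23: replace `22` with `24`.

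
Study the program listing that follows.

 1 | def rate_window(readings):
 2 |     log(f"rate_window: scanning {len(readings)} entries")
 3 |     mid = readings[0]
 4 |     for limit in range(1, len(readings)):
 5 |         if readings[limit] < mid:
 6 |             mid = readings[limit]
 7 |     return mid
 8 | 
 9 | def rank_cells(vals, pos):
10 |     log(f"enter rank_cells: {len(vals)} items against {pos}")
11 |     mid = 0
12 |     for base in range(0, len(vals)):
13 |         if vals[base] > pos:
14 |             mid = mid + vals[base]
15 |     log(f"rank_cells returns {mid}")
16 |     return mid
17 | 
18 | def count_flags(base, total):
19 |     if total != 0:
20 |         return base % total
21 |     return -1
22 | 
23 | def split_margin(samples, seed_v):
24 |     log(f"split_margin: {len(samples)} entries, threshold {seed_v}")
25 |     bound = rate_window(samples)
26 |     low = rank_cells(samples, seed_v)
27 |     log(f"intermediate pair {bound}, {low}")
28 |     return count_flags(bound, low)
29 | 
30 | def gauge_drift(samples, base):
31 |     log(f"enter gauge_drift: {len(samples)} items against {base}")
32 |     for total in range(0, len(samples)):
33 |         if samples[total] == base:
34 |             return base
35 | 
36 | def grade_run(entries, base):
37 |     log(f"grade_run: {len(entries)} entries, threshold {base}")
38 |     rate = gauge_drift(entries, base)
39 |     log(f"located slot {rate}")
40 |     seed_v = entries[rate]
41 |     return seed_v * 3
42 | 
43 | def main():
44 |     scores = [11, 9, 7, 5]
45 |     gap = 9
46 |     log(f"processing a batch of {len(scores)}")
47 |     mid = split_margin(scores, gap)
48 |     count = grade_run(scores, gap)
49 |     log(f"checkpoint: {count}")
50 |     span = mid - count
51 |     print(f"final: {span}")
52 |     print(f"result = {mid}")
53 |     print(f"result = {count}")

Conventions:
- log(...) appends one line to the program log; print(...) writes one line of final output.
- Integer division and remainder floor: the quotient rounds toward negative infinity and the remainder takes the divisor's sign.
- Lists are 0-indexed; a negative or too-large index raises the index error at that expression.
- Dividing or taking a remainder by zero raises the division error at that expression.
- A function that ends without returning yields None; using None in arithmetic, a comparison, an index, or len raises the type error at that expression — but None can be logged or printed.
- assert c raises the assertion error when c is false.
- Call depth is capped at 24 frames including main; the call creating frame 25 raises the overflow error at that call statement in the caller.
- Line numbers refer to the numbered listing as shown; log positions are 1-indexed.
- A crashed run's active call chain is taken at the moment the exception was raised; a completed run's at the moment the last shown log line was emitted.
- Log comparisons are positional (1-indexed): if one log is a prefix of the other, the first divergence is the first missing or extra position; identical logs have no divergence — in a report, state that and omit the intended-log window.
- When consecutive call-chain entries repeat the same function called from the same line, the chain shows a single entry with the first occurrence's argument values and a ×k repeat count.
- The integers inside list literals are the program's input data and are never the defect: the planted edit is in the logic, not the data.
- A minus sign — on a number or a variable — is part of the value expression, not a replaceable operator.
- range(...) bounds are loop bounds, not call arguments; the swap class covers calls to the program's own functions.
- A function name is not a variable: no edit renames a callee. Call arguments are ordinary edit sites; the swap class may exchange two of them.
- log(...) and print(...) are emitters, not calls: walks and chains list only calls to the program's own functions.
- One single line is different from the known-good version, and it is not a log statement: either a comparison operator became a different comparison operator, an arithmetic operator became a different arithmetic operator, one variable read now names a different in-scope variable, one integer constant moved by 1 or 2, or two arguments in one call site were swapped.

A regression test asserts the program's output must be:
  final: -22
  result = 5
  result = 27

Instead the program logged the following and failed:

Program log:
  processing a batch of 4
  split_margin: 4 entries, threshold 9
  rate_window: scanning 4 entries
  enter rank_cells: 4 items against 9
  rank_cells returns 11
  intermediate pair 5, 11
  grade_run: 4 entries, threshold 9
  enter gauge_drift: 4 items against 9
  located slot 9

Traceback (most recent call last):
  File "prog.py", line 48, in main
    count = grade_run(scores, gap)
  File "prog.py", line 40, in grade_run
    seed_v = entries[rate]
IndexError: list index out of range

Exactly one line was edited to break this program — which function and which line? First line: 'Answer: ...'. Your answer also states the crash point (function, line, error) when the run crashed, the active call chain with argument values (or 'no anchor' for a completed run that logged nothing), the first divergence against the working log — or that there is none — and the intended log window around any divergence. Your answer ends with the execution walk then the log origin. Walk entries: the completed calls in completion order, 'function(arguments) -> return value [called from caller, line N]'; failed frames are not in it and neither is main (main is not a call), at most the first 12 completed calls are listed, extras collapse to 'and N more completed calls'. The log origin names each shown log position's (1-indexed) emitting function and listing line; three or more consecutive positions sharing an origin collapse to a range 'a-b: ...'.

Answer: the defect is in gauge_drift at line 34.
Key observation: Position 9 is the first bad log line: 'located slot 9' should read 'located slot 1'.
Crash: grade_run, line 40, IndexError.
Call chain: main -> grade_run([11, 9, 7, 5], 9) (called at line 48).
First divergence: position 9 — the shown line 'located slot 9' should read 'located slot 1'.
Intended log window:
  7: grade_run: 4 entries, threshold 9
  8: enter gauge_drift: 4 items against 9
  9: located slot 1
  10: checkpoint: 27
Execution walk:
  rate_window([11, 9, 7, 5]) -> 5  [called from split_margin, line 25]
  rank_cells([11, 9, 7, 5], 9) -> 11  [called from split_margin, line 26]
  count_flags(5, 11) -> 5  [called from split_margin, line 28]
  split_margin([11, 9, 7, 5], 9) -> 5  [called from main, line 47]
  gauge_drift([11, 9, 7, 5], 9) -> 9  [called from grade_run, line 38]
Origin of each log line:
  1 — main, line 46
  2 — split_margin, line 24
  3 — rate_window, line 2
  4 — rank_cells, line 10
  5 — rank_cells, line 15
  6 — split_margin, line 27
  7 — grade_run, line 37
  8 — gauge_drift, line 31
  9 — grade_run, line 39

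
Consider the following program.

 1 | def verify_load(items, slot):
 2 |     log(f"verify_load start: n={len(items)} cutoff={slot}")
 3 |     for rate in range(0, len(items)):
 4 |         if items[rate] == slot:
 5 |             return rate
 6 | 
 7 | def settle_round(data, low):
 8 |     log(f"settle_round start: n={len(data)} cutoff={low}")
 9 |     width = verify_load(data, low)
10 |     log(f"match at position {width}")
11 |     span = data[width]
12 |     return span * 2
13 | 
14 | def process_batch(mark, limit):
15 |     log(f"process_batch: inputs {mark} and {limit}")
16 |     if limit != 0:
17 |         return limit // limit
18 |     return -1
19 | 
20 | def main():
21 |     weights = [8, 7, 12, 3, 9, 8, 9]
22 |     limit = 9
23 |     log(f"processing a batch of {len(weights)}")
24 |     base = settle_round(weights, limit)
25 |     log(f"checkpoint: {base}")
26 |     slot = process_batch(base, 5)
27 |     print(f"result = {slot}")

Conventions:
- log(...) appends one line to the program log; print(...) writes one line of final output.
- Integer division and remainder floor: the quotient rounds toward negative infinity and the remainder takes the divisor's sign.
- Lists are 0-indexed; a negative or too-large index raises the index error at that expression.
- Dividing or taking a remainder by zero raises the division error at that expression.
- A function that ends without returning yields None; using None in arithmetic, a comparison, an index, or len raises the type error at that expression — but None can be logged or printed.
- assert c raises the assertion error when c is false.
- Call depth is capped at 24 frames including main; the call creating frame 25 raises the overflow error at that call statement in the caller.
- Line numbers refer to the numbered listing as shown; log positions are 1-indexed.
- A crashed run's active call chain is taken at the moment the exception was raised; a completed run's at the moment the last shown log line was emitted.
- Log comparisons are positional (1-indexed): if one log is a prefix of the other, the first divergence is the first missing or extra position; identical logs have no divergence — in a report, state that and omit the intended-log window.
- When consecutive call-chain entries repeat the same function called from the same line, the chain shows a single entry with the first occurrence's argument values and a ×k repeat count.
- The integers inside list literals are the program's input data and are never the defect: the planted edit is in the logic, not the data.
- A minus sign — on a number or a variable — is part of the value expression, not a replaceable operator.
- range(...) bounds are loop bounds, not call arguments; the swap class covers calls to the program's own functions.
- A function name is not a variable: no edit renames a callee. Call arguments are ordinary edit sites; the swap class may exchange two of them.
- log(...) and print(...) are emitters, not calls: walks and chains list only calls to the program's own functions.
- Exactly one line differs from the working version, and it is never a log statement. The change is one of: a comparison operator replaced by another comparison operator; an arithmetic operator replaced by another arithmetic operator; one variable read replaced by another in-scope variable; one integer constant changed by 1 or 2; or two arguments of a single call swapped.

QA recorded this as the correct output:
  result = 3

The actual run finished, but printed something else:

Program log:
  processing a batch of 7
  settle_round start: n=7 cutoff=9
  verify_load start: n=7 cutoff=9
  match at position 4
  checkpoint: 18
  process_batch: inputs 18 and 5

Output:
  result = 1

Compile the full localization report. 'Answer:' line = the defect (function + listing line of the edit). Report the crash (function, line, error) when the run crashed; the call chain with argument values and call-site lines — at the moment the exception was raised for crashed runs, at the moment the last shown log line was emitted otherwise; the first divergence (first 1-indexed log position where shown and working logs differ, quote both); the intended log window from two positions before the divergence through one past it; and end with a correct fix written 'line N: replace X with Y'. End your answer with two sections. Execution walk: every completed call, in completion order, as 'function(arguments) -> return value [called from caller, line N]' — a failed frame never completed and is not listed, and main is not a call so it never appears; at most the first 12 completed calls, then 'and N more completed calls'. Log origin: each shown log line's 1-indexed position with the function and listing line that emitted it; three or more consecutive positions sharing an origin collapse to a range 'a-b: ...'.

Answer: the defect is in process_batch at line 17.
Core observation: Log streams are identical — the defect surfaces only in the printed output.
Call chain: main -> process_batch(18, 5) (called at line 26).
First divergence: none (the log streams are identical).
Execution walk:
  verify_load([8, 7, 12, 3, 9, 8, 9], 9) -> 4  [called from settle_round, line 9]
  settle_round([8, 7, 12, 3, 9, 8, 9], 9) -> 18  [called from main, line 24]
  process_batch(18, 5) -> 1  [called from main, line 26]
Log origins:
  1: logged in main at line 23
  2: logged in settle_round at line 8
  3: logged in verify_load at line 2
  4: logged in settle_round at line 10
  5: logged in main at line 25
  6: logged in process_batch at line 15
A correct fix: line 17: replace `limit // limit` with `mark // limit`.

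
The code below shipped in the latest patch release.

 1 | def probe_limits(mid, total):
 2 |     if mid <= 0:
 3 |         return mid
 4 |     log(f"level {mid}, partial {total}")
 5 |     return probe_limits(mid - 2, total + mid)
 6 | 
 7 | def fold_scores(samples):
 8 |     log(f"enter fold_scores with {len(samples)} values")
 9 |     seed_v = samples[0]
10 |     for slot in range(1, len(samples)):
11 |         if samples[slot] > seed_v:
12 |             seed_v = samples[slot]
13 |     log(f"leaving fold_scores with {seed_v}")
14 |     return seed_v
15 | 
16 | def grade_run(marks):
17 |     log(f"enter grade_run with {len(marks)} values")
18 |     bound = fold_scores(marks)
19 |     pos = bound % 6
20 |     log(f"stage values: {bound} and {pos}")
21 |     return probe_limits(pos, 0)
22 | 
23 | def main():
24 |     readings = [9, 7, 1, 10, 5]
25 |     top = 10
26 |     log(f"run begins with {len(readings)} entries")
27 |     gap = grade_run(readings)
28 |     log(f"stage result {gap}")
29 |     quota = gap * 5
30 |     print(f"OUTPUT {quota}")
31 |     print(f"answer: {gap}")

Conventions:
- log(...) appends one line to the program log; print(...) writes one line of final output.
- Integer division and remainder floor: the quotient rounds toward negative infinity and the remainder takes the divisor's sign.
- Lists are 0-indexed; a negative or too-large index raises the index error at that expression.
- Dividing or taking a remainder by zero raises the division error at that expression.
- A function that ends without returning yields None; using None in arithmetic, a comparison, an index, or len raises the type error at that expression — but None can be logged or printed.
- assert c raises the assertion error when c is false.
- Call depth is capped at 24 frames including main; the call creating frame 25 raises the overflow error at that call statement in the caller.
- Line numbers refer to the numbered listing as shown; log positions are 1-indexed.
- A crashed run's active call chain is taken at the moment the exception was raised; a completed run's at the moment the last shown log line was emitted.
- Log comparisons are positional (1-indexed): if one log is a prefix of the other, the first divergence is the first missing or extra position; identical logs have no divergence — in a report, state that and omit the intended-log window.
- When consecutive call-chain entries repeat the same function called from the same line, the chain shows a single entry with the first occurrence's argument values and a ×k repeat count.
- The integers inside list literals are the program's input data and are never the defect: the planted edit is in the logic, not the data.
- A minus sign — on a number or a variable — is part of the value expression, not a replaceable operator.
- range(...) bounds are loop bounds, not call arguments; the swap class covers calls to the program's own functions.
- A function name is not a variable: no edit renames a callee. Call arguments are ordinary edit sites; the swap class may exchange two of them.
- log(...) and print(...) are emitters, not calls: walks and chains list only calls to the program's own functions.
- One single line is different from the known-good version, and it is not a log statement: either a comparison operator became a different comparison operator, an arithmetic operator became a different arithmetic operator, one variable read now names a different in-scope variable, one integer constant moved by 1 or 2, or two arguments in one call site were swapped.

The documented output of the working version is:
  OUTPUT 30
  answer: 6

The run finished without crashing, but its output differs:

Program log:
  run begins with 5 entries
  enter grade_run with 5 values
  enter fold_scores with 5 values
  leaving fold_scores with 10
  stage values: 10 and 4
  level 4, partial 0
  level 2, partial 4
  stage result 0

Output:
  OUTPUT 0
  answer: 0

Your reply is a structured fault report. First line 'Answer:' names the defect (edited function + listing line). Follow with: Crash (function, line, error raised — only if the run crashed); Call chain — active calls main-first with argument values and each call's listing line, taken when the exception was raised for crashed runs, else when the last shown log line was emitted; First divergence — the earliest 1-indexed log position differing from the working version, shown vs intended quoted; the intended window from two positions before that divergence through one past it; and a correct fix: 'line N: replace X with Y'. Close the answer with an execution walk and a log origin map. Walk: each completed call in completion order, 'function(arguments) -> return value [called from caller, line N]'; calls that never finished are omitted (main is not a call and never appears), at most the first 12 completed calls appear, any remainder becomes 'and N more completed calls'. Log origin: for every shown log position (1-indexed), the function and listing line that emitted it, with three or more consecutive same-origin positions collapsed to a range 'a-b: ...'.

Answer: the defect is in probe_limits at line 3.
The tell: Everything matches until log position 8, which reads 'stage result 0' in place of 'stage result 6'.
Call chain: main.
First divergence: position 8 — shown 'stage result 0', intended 'stage result 6'.
Intended log window:
  6: level 4, partial 0
  7: level 2, partial 4
  8: stage result 6
Execution walk:
  fold_scores([9, 7, 1, 10, 5]) -> 10  [called from grade_run, line 18]
  probe_limits(0, 6) -> 0  [called from probe_limits, line 5]
  probe_limits(2, 4) -> 0  [called from probe_limits, line 5]
  probe_limits(4, 0) -> 0  [called from grade_run, line 21]
  grade_run([9, 7, 1, 10, 5]) -> 0  [called from main, line 27]
Log origin:
  1 — main, line 26
  2 — grade_run, line 17
  3 — fold_scores, line 8
  4 — fold_scores, line 13
  5 — grade_run, line 20
  6 — probe_limits, line 4
  7 — probe_limits, line 4
  8 — main, line 28
A correct fix: line 3: replace `mid` with `total`.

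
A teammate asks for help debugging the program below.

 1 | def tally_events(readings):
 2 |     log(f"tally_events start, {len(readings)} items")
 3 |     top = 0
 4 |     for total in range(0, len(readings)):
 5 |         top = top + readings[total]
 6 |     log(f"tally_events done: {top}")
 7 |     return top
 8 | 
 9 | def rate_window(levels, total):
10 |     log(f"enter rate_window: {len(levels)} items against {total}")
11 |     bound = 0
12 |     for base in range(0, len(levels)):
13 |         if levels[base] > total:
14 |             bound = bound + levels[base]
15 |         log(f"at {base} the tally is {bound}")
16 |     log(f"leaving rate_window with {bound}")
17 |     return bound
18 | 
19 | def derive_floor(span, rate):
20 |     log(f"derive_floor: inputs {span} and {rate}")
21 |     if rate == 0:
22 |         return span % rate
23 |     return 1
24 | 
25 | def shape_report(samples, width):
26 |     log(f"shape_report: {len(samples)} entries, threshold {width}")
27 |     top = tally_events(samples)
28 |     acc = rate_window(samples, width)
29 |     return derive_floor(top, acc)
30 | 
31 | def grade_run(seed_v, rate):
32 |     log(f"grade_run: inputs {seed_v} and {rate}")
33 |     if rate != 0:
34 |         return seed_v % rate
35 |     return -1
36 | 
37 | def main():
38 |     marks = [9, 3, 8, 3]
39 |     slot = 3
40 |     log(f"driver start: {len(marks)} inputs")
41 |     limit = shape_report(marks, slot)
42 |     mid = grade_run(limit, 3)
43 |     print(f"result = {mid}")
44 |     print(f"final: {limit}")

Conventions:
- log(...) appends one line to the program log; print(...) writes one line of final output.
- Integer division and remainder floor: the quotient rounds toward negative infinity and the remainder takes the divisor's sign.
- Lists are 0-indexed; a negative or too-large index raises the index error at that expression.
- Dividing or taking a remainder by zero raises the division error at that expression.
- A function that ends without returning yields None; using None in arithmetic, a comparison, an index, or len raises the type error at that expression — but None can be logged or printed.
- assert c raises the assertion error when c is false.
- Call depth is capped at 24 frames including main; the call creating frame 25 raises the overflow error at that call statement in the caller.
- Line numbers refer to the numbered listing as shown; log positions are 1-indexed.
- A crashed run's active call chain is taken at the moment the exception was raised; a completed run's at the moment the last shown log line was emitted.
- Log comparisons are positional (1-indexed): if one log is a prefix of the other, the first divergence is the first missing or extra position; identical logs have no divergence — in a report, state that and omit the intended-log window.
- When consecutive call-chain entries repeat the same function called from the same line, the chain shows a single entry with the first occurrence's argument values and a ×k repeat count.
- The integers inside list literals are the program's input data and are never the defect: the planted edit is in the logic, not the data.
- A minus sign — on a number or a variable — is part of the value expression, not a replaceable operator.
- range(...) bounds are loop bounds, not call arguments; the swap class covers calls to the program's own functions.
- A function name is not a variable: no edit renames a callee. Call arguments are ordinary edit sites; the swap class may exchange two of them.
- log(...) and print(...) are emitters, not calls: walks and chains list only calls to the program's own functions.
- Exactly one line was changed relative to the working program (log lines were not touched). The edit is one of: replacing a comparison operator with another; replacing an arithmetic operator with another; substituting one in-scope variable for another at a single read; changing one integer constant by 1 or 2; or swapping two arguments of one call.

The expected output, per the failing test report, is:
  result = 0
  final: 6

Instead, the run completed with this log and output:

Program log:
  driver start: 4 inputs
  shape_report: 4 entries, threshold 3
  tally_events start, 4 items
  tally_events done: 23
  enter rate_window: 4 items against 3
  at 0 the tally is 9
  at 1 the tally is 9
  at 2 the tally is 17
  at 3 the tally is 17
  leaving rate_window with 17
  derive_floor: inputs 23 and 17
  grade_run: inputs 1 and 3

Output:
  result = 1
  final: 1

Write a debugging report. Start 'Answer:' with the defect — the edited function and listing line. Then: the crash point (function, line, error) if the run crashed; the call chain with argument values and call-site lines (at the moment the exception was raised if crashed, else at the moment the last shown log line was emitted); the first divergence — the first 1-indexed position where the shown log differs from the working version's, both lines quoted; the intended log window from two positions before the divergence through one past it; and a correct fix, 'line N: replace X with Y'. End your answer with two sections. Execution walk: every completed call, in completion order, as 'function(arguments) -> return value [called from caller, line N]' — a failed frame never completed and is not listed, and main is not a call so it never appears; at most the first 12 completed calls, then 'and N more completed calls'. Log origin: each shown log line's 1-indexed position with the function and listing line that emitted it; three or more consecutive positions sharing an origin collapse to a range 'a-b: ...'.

Answer: the defect is in derive_floor at line 21.
Core observation: At log position 12 the runs split — shown 'grade_run: inputs 1 and 3', but the working version logs 'grade_run: inputs 6 and 3'.
Call chain: main -> grade_run(1, 3) (called at line 42).
First divergence: position 12; shown 'grade_run: inputs 1 and 3' vs intended 'grade_run: inputs 6 and 3'.
Intended log window:
  10: leaving rate_window with 17
  11: derive_floor: inputs 23 and 17
  12: grade_run: inputs 6 and 3
Execution walk:
  tally_events([9, 3, 8, 3]) -> 23  [called from shape_report, line 27]
  rate_window([9, 3, 8, 3], 3) -> 17  [called from shape_report, line 28]
  derive_floor(23, 17) -> 1  [called from shape_report, line 29]
  shape_report([9, 3, 8, 3], 3) -> 1  [called from main, line 41]
  grade_run(1, 3) -> 1  [called from main, line 42]
Log origin:
  1 — main, line 40
  2 — shape_report, line 26
  3 — tally_events, line 2
  4 — tally_events, line 6
  5 — rate_window, line 10
  6-9 — rate_window, line 15
  10 — rate_window, line 16
  11 — derive_floor, line 20
  12 — grade_run, line 32
A correct fix: line 21: replace `==` with `!=`.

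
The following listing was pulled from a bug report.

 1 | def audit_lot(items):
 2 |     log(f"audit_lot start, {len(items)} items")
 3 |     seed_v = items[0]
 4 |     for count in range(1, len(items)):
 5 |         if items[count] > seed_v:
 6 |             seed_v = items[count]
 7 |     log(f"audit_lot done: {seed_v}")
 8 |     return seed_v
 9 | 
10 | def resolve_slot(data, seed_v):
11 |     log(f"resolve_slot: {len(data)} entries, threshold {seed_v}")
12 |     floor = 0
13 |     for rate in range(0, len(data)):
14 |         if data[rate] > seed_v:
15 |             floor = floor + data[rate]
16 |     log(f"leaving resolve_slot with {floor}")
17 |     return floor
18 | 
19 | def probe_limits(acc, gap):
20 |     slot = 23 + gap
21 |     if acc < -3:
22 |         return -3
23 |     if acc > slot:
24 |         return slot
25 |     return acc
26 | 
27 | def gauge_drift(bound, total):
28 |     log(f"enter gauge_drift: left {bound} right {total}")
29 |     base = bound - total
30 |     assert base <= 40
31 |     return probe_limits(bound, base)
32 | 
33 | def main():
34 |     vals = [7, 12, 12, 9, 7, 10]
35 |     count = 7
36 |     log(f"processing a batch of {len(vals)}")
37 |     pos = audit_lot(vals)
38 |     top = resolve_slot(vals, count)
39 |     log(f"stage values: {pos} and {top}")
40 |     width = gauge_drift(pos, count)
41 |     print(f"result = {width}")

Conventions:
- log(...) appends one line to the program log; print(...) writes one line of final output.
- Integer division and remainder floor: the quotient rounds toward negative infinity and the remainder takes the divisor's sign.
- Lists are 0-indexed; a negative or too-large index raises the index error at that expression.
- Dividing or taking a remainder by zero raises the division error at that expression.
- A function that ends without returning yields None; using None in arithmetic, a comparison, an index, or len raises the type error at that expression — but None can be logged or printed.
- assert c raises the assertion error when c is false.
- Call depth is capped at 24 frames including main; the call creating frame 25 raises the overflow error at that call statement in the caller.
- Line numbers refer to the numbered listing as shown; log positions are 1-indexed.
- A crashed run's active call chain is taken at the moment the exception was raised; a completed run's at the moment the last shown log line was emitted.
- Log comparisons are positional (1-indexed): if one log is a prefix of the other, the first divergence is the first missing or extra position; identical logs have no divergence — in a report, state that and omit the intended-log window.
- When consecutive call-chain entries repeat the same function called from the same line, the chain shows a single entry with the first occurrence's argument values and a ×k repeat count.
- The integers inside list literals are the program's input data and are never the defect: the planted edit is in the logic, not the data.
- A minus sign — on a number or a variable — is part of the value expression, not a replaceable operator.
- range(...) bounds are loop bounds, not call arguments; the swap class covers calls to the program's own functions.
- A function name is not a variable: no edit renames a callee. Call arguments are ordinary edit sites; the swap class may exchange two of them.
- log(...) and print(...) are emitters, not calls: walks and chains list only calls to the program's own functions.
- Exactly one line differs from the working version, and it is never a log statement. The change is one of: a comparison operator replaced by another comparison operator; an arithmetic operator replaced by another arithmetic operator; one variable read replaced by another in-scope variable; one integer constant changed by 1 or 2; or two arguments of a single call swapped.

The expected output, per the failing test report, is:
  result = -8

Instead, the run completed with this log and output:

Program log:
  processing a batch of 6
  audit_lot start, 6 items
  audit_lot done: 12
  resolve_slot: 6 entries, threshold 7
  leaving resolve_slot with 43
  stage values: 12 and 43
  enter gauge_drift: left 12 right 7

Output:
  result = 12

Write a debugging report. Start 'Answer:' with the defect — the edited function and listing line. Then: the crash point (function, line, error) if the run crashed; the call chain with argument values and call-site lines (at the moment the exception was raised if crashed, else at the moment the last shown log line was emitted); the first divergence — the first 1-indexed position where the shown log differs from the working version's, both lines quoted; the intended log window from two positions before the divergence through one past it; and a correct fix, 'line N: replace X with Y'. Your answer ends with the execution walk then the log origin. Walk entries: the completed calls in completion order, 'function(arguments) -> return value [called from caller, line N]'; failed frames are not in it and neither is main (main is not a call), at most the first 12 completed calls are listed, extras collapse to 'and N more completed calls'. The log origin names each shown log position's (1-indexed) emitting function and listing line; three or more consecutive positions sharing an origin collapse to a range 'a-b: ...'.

Answer: the defect is in main at line 40.
Key fact: The earliest visible damage is log position 7 — 'enter gauge_drift: left 12 right 7' rather than the intended 'enter gauge_drift: left 12 right 43'.
Call chain: main -> gauge_drift(12, 7) (called at line 40).
First divergence: position 7; shown 'enter gauge_drift: left 12 right 7' vs intended 'enter gauge_drift: left 12 right 43'.
Intended log window:
  5: leaving resolve_slot with 43
  6: stage values: 12 and 43
  7: enter gauge_drift: left 12 right 43
Execution walk:
  audit_lot([7, 12, 12, 9, 7, 10]) -> 12  [called from main, line 37]
  resolve_slot([7, 12, 12, 9, 7, 10], 7) -> 43  [called from main, line 38]
  probe_limits(12, 5) -> 12  [called from gauge_drift, line 31]
  gauge_drift(12, 7) -> 12  [called from main, line 40]
Origin of each log line:
  1: from main, line 36
  2: from audit_lot, line 2
  3: from audit_lot, line 7
  4: from resolve_slot, line 11
  5: from resolve_slot, line 16
  6: from main, line 39
  7: from gauge_drift, line 28
A correct fix: line 40: replace `count` with `top`.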